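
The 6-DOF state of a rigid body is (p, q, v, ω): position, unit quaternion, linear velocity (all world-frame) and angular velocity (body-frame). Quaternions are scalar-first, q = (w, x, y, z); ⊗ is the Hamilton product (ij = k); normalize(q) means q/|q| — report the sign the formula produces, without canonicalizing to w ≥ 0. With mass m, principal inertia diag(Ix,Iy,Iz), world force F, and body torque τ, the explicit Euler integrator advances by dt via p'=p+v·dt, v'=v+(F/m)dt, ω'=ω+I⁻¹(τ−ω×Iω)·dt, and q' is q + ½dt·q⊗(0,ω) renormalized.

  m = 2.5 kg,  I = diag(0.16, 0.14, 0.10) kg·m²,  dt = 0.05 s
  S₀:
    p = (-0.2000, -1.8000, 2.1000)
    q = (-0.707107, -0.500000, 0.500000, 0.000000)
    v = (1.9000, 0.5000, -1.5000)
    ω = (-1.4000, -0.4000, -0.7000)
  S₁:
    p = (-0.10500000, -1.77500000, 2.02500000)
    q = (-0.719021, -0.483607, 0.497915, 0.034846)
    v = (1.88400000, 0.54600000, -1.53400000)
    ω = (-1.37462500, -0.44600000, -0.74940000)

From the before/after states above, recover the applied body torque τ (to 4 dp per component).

τ = (0.0700, -0.0700, -0.1100)

Δω = ω₁−ω₀ = (0.02537500, -0.04600000, -0.04940000)
ω₀×(Iω₀) = (-0.0112, 0.0588, -0.0112)
I·α + gyro = (0.0700, -0.0700, -0.1100)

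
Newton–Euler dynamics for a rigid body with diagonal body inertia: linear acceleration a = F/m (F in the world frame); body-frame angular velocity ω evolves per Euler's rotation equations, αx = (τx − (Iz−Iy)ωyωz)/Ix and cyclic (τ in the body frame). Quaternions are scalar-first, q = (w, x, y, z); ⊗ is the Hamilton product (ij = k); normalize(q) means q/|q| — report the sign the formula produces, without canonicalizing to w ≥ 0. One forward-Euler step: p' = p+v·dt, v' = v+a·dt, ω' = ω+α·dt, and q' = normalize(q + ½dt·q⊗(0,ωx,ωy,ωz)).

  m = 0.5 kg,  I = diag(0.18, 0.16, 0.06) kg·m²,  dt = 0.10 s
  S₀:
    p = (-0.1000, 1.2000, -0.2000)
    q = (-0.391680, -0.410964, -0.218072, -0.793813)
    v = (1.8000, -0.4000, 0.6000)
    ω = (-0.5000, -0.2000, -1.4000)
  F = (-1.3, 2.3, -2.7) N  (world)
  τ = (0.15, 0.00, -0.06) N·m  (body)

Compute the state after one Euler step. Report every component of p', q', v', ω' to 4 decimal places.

p' = (0.0800, 1.1600, -0.1400)
q' = (-0.4584, -0.3927, -0.2225, -0.7656)
v' = (1.5400, 0.0600, 0.0600)
ω' = (-0.4011, -0.2525, -1.4967)

p' = p + v·dt = (0.0800, 1.1600, -0.1400)
v' = v + a·dt = (1.5400, 0.0600, 0.0600)
gyro term ω×Iω = (-0.0280, 0.0840, -0.0020)
α = I⁻¹(τ − ω×Iω) = (0.9889, -0.5250, -0.9667)
new body rate ω' = (-0.4011, -0.2525, -1.4967)
2q̇ = q⊗(0,ω) = (-1.3604346, 0.3423782, -0.1001071, 0.5215088)
q' = normalize(q + ½dt·q⊗(0,ω)) = (-0.4584, -0.3927, -0.2225, -0.7656)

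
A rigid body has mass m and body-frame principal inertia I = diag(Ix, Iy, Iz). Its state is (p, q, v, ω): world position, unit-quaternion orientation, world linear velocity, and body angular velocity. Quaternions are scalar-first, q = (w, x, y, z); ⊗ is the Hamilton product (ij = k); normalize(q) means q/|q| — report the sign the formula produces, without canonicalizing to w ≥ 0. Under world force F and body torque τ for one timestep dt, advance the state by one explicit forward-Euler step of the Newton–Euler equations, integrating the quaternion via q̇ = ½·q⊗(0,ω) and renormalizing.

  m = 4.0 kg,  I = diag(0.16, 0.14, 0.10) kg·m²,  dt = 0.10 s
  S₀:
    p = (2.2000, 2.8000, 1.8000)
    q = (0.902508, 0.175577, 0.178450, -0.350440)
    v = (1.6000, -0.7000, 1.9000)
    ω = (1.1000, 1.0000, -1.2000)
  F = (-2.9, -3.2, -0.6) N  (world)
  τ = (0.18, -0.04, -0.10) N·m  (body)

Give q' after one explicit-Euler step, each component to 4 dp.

q⊗(0,ω) = (-0.7921127, 1.1290588, 0.7277164, -1.1037276)
q + ½dt·q⊗(0,ω), renormalized = (0.8590, 0.2310, 0.2139, -0.4038)

q' = (0.8590, 0.2310, 0.2139, -0.4038)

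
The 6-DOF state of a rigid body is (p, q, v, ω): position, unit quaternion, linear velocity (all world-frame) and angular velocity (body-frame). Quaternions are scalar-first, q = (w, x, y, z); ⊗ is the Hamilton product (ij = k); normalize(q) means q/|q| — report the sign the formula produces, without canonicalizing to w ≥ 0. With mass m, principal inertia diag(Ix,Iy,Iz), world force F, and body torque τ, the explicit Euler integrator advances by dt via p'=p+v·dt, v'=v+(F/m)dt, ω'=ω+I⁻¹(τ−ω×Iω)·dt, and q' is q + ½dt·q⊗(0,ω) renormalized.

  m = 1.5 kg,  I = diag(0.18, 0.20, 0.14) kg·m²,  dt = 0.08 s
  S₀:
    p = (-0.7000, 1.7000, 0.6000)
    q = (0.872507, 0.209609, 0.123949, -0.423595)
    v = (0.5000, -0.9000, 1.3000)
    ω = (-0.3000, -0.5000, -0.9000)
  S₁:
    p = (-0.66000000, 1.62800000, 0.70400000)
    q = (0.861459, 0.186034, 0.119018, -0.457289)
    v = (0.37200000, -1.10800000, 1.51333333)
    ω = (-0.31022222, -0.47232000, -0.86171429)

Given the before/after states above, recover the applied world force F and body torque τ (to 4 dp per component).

v₁ − v₀ = (-0.12800000, -0.20800000, 0.21333333)
m·(v₁−v₀)/dt = (-2.4000, -3.9000, 4.0000)
ω₁ − ω₀ = (-0.01022222, 0.02768000, 0.03828571)
ω₀×(Iω₀) = (-0.0270, 0.0108, 0.0030)
applied torque τ = (-0.0500, 0.0800, 0.0700)

F = (-2.4000, -3.9000, 4.0000)
τ = (-0.0500, 0.0800, 0.0700)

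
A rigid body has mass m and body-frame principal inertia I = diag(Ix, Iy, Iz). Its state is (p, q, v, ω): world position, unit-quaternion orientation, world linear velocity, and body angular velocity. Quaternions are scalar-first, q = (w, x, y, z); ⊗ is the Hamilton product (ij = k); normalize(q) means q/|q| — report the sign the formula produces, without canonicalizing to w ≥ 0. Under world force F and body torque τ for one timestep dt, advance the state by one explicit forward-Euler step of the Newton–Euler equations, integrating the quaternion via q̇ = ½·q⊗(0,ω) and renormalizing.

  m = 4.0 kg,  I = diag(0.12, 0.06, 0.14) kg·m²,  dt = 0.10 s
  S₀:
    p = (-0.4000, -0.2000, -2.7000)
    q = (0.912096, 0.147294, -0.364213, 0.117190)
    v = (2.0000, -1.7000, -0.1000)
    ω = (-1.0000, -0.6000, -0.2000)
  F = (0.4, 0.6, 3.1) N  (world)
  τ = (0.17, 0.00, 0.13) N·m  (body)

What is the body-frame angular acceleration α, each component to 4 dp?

precession coupling ω×(Iω) = (0.0096, -0.0040, -0.0360)
angular accel α = (1.3367, 0.0667, 1.1857)

α = (1.3367, 0.0667, 1.1857)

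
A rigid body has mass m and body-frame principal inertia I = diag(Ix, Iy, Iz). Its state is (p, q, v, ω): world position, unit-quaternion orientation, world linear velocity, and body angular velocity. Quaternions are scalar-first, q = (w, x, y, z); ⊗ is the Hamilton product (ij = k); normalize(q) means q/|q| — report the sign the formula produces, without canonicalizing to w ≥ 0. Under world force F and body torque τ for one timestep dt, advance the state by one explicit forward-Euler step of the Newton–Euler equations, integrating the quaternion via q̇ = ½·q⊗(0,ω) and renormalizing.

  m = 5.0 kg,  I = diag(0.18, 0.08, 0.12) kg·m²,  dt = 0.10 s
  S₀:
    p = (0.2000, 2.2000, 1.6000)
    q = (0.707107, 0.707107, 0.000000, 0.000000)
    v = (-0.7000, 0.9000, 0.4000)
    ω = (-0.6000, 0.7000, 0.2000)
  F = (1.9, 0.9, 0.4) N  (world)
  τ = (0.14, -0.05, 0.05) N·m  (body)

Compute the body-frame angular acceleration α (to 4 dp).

gyro term ω×Iω = (0.0056, -0.0072, 0.0420)
α = I⁻¹(τ − ω×Iω) = (0.7467, -0.5350, 0.0667)

α = (0.7467, -0.5350, 0.0667)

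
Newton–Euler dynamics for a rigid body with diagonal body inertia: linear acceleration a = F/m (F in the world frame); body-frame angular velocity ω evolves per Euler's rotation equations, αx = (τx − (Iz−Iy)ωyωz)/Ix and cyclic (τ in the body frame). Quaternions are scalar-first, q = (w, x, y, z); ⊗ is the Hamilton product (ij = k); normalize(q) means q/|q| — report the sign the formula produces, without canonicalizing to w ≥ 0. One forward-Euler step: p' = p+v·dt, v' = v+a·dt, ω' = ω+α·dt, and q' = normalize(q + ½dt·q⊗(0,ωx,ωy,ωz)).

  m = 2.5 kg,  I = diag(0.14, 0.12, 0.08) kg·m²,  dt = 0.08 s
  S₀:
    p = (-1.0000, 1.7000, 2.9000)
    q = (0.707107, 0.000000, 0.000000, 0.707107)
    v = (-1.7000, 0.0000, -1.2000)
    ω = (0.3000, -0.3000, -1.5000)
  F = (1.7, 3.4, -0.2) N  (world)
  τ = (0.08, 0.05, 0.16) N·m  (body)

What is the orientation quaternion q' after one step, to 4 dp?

Hamilton product q⊗(0,ω) = (1.0606605, 0.4242642, 0.0000000, -1.0606605)
q' = normalize(q + ½dt·q⊗(0,ω)) = (0.7481, 0.0169, 0.0000, 0.6634)

q' = (0.7481, 0.0169, 0.0000, 0.6634)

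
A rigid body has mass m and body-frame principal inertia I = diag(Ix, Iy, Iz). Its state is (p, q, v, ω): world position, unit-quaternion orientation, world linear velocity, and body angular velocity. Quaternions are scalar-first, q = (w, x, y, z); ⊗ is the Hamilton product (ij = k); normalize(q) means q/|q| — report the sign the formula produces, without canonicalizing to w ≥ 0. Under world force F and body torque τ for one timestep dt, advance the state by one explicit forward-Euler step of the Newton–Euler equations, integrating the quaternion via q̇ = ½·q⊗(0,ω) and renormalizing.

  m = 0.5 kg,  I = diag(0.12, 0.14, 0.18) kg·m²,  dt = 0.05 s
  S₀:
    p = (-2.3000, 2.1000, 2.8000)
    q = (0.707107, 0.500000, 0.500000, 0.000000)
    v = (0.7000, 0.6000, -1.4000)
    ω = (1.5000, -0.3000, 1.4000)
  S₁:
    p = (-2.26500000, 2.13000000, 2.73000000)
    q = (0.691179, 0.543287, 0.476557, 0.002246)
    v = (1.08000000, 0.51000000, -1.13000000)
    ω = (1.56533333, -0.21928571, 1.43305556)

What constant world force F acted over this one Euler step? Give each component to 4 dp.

v₁ − v₀ = (0.38000000, -0.09000000, 0.27000000)
F = m·Δv/dt = (3.8000, -0.9000, 2.7000)

F = (3.8000, -0.9000, 2.7000)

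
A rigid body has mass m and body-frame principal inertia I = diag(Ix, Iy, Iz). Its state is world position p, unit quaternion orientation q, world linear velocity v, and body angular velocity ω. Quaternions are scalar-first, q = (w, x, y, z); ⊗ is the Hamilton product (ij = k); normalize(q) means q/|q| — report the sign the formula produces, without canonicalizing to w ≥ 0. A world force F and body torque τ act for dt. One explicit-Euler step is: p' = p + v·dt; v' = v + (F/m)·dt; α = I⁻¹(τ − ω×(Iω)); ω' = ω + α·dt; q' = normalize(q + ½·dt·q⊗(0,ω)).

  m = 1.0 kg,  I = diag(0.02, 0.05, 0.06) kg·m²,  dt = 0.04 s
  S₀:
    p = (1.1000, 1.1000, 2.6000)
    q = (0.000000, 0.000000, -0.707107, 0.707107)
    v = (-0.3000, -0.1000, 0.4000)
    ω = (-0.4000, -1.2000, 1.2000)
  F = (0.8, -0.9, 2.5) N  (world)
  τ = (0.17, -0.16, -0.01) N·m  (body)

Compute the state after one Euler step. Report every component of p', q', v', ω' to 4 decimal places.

gyro term ω×Iω = (-0.0144, 0.0192, 0.0144)
α = I⁻¹(τ − ω×Iω) = (9.2200, -3.5840, -0.4067)
ω' = ω + α·dt = (-0.0312, -1.3434, 1.1837)
q⊗(0,ω) = (-1.6970568, 0.0000000, -0.2828428, -0.2828428)
q' = normalize(q + ½dt·q⊗(0,ω)) = (-0.0339, 0.0000, -0.7123, 0.7010)
p + v·dt = (1.0880, 1.0960, 2.6160)
v + (F/m)dt = (-0.2680, -0.1360, 0.5000)

p' = (1.0880, 1.0960, 2.6160)
q' = (-0.0339, 0.0000, -0.7123, 0.7010)
v' = (-0.2680, -0.1360, 0.5000)
ω' = (-0.0312, -1.3434, 1.1837)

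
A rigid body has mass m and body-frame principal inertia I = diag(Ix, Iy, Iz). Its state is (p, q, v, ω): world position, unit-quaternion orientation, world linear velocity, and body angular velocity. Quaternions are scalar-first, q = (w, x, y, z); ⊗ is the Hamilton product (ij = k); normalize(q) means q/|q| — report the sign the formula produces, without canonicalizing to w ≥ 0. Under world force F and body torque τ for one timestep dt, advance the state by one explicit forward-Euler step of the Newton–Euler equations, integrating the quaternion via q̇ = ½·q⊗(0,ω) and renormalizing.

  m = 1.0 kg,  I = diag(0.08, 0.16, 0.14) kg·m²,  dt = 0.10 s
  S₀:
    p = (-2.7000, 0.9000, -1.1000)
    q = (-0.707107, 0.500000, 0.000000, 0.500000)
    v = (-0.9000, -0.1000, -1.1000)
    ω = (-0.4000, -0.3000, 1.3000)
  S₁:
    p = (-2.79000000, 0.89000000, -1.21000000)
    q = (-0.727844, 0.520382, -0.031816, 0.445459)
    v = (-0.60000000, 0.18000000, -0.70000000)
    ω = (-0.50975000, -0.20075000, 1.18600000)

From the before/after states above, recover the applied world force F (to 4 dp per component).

F = (3.0000, 2.8000, 4.0000)

Δv = v₁−v₀ = (0.30000000, 0.28000000, 0.40000000)
m·(v₁−v₀)/dt = (3.0000, 2.8000, 4.0000)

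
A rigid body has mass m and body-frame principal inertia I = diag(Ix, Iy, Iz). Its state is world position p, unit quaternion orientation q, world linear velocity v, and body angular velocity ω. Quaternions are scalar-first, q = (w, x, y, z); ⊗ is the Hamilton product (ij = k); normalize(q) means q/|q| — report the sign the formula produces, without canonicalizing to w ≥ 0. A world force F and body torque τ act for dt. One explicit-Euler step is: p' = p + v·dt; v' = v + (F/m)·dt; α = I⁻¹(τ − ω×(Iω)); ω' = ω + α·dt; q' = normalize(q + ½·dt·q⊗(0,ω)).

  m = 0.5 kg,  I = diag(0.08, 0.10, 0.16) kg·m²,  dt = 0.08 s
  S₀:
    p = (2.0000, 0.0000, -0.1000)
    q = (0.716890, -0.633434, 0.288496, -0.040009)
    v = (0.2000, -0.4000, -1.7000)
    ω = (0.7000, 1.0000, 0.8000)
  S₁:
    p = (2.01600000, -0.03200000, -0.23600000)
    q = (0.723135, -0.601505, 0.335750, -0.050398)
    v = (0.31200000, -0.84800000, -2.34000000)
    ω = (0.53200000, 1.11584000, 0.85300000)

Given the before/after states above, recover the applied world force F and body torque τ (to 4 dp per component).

F = (0.7000, -2.8000, -4.0000)
τ = (-0.1200, 0.1000, 0.1200)

Δv = v₁−v₀ = (0.11200000, -0.44800000, -0.64000000)
m·(v₁−v₀)/dt = (0.7000, -2.8000, -4.0000)
Δω = ω₁−ω₀ = (-0.16800000, 0.11584000, 0.05300000)
applied torque τ = (-0.1200, 0.1000, 0.1200)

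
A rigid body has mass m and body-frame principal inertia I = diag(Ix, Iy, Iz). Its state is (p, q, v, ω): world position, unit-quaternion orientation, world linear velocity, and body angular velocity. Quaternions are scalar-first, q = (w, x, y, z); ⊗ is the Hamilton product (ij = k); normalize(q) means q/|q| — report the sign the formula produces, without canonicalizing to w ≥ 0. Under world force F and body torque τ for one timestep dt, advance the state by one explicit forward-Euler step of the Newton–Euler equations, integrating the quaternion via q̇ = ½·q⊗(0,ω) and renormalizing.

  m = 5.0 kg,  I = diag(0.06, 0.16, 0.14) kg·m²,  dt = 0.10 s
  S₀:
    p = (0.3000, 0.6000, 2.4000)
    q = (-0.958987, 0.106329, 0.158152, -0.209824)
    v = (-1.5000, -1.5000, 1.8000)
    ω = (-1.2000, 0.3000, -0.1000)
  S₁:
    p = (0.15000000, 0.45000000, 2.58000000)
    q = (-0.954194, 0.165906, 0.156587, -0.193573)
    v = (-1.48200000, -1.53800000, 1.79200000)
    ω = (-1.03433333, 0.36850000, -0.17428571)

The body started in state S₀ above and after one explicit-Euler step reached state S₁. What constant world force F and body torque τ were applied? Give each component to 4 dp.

Δv = v₁−v₀ = (0.01800000, -0.03800000, -0.00800000)
applied force F = (0.9000, -1.9000, -0.4000)
rate change Δω = (0.16566667, 0.06850000, -0.07428571)
τ = I·(Δω/dt) + ω₀×(Iω₀) = (0.1000, 0.1000, -0.1400)

F = (0.9000, -1.9000, -0.4000)
τ = (0.1000, 0.1000, -0.1400)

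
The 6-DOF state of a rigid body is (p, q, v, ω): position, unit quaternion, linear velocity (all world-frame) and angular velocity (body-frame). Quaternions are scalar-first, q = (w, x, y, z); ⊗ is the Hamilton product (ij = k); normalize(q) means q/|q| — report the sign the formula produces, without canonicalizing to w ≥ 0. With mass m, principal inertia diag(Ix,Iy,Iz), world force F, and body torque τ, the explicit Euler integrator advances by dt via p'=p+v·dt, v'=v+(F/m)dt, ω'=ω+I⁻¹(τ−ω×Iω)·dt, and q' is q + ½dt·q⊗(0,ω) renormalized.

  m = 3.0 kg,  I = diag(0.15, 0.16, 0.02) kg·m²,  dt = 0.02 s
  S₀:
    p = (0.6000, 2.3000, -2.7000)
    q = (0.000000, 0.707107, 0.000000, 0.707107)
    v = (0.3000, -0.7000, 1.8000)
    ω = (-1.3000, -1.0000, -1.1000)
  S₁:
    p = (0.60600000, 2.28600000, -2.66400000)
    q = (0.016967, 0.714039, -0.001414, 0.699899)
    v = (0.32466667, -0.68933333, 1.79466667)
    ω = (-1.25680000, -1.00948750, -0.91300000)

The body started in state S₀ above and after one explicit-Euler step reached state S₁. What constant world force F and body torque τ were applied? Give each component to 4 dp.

velocity change Δv = (0.02466667, 0.01066667, -0.00533333)
F = m·Δv/dt = (3.7000, 1.6000, -0.8000)
ω₁ − ω₀ = (0.04320000, -0.00948750, 0.18700000)
precession coupling = (-0.1540, 0.1859, 0.0130)
I·α + gyro = (0.1700, 0.1100, 0.2000)

F = (3.7000, 1.6000, -0.8000)
τ = (0.1700, 0.1100, 0.2000)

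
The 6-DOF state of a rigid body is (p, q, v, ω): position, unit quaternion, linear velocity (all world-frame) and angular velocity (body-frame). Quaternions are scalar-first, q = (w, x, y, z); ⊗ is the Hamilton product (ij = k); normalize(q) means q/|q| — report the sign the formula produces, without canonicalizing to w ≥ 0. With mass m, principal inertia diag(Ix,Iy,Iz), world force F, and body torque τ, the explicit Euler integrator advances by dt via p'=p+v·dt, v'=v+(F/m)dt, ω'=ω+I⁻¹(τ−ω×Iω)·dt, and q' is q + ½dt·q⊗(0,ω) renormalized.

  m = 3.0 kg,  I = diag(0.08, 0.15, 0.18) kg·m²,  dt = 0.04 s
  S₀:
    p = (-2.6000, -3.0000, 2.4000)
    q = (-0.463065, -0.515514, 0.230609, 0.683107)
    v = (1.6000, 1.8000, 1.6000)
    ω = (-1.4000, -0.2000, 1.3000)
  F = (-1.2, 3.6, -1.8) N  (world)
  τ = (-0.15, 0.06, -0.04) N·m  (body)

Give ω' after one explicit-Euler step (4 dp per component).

angular accel α = (-1.7775, -0.8133, -0.3311)
new body rate ω' = (-1.4711, -0.2325, 1.2868)

ω' = (-1.4711, -0.2325, 1.2868)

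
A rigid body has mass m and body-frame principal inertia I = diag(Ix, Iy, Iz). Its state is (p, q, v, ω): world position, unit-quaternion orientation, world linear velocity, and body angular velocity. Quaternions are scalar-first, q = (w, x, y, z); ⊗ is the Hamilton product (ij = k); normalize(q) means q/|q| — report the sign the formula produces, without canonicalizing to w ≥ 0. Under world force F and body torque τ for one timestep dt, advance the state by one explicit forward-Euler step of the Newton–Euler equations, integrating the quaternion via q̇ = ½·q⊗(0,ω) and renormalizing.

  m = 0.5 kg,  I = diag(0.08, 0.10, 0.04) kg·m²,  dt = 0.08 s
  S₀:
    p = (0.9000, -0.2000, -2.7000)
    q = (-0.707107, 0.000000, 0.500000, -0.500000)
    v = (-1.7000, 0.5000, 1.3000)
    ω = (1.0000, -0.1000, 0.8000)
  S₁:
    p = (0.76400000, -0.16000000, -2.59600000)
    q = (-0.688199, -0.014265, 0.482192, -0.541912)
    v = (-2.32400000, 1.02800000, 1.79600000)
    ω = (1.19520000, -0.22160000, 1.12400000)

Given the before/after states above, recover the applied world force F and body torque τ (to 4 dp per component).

F = (-3.9000, 3.3000, 3.1000)
τ = (0.2000, -0.1200, 0.1600)

rate change Δω = (0.19520000, -0.12160000, 0.32400000)
precession coupling = (0.0048, 0.0320, -0.0020)
I·α + gyro = (0.2000, -0.1200, 0.1600)
Δv = v₁−v₀ = (-0.62400000, 0.52800000, 0.49600000)
m·(v₁−v₀)/dt = (-3.9000, 3.3000, 3.1000)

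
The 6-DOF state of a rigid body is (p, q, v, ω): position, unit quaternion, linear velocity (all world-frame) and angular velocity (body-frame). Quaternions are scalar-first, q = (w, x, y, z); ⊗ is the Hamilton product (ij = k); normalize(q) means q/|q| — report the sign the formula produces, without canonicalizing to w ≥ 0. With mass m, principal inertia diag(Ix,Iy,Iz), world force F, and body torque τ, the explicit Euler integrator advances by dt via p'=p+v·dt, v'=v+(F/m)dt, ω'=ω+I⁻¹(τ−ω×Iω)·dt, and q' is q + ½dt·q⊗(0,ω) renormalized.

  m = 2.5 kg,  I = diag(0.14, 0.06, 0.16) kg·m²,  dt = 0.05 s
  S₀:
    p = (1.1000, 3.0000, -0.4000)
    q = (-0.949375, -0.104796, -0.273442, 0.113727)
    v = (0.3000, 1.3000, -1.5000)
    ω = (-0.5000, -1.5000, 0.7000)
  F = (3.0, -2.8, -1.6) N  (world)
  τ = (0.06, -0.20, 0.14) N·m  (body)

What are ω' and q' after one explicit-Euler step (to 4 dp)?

ω×(Iω) gyroscopic = (-0.1050, 0.0070, -0.0600)
angular accel α = (1.1786, -3.4500, 1.2500)
ω + α·dt = (-0.4411, -1.6725, 0.7625)
2q̇ = q⊗(0,ω) = (-0.5421699, 0.4538686, 1.4405562, -0.6440895)
q' = normalize(q + ½dt·q⊗(0,ω)) = (-0.9620, -0.0934, -0.2372, 0.0975)

ω' = (-0.4411, -1.6725, 0.7625)
q' = (-0.9620, -0.0934, -0.2372, 0.0975)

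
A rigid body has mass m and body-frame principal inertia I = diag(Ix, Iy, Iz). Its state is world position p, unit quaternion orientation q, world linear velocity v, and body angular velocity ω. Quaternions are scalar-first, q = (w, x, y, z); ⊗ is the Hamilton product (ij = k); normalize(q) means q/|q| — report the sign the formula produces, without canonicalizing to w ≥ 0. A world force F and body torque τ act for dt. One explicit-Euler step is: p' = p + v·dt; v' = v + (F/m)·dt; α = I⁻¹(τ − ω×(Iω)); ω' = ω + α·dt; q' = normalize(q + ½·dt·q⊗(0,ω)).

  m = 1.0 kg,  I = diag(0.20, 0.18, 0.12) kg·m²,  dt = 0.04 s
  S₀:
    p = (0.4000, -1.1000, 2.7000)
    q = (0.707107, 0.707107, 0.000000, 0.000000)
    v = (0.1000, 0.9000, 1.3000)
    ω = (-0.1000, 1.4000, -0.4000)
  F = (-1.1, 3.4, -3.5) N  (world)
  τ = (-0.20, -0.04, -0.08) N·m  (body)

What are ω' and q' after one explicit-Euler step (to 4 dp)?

ω' = (-0.1467, 1.3904, -0.4276)
q' = (0.7082, 0.7054, 0.0254, 0.0141)

ω×(Iω) gyroscopic = (0.0336, 0.0032, 0.0028)
α = I⁻¹(τ − ω×Iω) = (-1.1680, -0.2400, -0.6900)
ω' = ω + α·dt = (-0.1467, 1.3904, -0.4276)
Hamilton product q⊗(0,ω) = (0.0707107, -0.0707107, 1.2727926, 0.7071070)
q' = normalize(q + ½dt·q⊗(0,ω)) = (0.7082, 0.7054, 0.0254, 0.0141)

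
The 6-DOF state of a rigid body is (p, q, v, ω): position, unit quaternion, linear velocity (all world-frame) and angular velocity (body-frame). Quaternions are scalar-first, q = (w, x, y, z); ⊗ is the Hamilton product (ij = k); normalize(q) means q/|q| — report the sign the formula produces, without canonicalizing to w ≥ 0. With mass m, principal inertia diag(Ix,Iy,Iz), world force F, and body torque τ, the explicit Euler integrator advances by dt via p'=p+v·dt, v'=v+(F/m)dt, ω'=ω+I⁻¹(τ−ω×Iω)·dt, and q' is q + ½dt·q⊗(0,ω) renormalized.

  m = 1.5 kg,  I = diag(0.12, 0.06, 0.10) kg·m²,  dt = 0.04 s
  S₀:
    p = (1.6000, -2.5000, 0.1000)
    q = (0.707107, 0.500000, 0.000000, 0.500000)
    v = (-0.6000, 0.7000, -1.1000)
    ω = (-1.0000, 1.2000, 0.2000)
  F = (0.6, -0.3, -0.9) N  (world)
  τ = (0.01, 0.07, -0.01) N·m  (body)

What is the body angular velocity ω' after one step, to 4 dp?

ω' = (-0.9999, 1.2493, 0.1672)

angular accel α = (0.0033, 1.2333, -0.8200)
ω + α·dt = (-0.9999, 1.2493, 0.1672)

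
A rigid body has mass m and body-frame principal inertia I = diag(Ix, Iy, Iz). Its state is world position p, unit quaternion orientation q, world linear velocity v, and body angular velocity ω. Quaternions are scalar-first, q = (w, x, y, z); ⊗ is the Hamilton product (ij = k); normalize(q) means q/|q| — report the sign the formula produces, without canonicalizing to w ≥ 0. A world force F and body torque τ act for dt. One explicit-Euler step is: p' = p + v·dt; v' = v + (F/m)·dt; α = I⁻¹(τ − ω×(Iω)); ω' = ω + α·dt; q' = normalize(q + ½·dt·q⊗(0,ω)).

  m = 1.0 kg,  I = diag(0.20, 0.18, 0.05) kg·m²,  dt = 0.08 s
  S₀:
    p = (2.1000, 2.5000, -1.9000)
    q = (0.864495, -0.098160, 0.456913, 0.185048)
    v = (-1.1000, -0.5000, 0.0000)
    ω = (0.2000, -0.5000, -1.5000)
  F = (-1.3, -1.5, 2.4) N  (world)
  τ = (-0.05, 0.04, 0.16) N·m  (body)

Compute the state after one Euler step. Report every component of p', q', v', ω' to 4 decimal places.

a = (-1.3000, -1.5000, 2.4000)
new position p' = (2.0120, 2.4600, -1.9000)
new velocity v' = (-1.2040, -0.6200, 0.1920)
(τ − ω×Iω)/I = (0.2375, 0.4722, 3.1600)
ω + α·dt = (0.2190, -0.4622, -1.2472)
Hamilton product q⊗(0,ω) = (0.5256605, -0.4199465, -0.5424779, -1.3390451)
updated quaternion q' = (0.8837, -0.1147, 0.4343, 0.1312)

p' = (2.0120, 2.4600, -1.9000)
q' = (0.8837, -0.1147, 0.4343, 0.1312)
v' = (-1.2040, -0.6200, 0.1920)
ω' = (0.2190, -0.4622, -1.2472)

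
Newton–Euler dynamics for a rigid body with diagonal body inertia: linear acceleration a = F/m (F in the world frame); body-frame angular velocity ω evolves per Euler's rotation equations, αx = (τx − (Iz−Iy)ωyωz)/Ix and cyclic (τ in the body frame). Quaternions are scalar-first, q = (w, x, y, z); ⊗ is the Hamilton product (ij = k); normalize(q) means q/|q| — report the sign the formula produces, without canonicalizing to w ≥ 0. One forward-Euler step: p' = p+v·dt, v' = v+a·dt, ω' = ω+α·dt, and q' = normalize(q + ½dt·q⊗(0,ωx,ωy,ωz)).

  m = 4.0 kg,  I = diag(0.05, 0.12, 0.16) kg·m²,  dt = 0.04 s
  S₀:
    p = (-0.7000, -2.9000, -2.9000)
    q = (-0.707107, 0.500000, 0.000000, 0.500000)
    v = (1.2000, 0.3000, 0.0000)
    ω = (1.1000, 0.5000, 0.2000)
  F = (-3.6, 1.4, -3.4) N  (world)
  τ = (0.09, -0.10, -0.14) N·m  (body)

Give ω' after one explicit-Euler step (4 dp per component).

angular accel α = (1.7200, -0.6317, -1.1156)
ω' = ω + α·dt = (1.1688, 0.4747, 0.1554)

ω' = (1.1688, 0.4747, 0.1554)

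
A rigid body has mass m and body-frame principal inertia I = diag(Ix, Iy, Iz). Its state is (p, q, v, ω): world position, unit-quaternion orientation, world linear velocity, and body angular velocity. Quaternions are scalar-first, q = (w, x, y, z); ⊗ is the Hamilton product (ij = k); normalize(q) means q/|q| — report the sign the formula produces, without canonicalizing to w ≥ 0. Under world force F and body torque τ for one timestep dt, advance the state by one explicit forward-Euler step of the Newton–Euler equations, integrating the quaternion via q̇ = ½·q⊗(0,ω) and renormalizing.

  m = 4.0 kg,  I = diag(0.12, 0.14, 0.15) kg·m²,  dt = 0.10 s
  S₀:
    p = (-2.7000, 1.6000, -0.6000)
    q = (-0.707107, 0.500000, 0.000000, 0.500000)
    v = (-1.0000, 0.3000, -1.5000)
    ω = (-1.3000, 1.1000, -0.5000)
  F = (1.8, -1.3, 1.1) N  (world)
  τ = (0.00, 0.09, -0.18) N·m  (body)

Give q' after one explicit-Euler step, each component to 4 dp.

q' = (-0.6595, 0.5164, -0.0587, 0.5430)

Hamilton product q⊗(0,ω) = (0.9000000, 0.3692391, -1.1778177, 0.9035535)
updated quaternion q' = (-0.6595, 0.5164, -0.0587, 0.5430)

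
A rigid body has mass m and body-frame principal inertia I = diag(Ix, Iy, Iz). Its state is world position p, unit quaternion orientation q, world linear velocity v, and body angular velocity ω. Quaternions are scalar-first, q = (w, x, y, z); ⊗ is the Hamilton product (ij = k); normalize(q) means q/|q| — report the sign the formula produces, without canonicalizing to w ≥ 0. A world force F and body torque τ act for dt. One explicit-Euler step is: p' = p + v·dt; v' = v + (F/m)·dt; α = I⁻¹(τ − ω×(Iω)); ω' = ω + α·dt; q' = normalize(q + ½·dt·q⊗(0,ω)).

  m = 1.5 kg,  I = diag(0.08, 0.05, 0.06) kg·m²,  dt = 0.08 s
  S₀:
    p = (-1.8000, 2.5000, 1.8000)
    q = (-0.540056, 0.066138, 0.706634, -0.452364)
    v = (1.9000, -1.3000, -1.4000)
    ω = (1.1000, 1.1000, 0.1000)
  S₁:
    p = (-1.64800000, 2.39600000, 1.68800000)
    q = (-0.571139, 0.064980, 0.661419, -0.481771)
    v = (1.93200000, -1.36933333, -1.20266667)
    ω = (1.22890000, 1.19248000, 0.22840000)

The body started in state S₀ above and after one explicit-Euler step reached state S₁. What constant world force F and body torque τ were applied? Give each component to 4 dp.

F = (0.6000, -1.3000, 3.7000)
τ = (0.1300, 0.0600, 0.0600)

ω₁ − ω₀ = (0.12890000, 0.09248000, 0.12840000)
precession coupling = (0.0011, 0.0022, -0.0363)
applied torque τ = (0.1300, 0.0600, 0.0600)
velocity change Δv = (0.03200000, -0.06933333, 0.19733333)
applied force F = (0.6000, -1.3000, 3.7000)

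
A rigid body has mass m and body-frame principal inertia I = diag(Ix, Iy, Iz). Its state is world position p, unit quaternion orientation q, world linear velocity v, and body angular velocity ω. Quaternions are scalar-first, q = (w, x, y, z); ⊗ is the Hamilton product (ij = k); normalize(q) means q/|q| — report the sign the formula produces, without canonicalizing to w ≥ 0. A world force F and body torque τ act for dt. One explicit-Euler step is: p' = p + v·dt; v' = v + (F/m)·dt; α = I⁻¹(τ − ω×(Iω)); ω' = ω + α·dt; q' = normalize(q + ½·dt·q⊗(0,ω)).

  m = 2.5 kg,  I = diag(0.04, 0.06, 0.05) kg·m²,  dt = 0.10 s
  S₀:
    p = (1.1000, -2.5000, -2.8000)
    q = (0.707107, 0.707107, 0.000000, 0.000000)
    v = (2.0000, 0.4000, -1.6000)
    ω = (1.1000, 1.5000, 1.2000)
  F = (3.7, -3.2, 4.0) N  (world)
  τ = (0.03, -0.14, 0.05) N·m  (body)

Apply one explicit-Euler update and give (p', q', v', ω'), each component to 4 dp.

precession coupling ω×(Iω) = (-0.0180, -0.0132, 0.0330)
(τ − ω×Iω)/I = (1.2000, -2.1133, 0.3400)
ω + α·dt = (1.2200, 1.2887, 1.2340)
q⊗(0,ω) = (-0.7778177, 0.7778177, 0.2121321, 1.9091889)
q + ½dt·q⊗(0,ω), renormalized = (0.6642, 0.7415, 0.0105, 0.0949)
a = F/m = (1.4800, -1.2800, 1.6000)
p' = p + v·dt = (1.3000, -2.4600, -2.9600)
v + (F/m)dt = (2.1480, 0.2720, -1.4400)

p' = (1.3000, -2.4600, -2.9600)
q' = (0.6642, 0.7415, 0.0105, 0.0949)
v' = (2.1480, 0.2720, -1.4400)
ω' = (1.2200, 1.2887, 1.2340)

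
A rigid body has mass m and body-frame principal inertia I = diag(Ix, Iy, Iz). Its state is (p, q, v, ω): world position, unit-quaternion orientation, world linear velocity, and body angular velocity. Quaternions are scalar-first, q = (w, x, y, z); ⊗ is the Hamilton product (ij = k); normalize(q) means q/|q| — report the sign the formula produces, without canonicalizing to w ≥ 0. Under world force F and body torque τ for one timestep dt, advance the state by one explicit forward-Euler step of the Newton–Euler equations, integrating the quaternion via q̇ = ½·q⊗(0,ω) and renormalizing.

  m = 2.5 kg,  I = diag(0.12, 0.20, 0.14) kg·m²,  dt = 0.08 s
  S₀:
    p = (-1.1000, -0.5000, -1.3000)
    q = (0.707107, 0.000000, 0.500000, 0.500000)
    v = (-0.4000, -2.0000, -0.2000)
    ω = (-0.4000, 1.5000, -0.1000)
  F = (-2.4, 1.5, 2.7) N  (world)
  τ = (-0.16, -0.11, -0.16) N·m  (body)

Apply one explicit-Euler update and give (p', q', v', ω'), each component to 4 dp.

new position p' = (-1.1320, -0.6600, -1.3160)
new velocity v' = (-0.4768, -1.9520, -0.1136)
ω×(Iω) gyroscopic = (0.0090, -0.0008, -0.0480)
angular accel α = (-1.4083, -0.5460, -0.8000)
ω + α·dt = (-0.5127, 1.4563, -0.1640)
q⊗(0,ω) = (-0.7000000, -1.0828428, 0.8606605, 0.1292893)
updated quaternion q' = (0.6778, -0.0432, 0.5334, 0.5042)

p' = (-1.1320, -0.6600, -1.3160)
q' = (0.6778, -0.0432, 0.5334, 0.5042)
v' = (-0.4768, -1.9520, -0.1136)
ω' = (-0.5127, 1.4563, -0.1640)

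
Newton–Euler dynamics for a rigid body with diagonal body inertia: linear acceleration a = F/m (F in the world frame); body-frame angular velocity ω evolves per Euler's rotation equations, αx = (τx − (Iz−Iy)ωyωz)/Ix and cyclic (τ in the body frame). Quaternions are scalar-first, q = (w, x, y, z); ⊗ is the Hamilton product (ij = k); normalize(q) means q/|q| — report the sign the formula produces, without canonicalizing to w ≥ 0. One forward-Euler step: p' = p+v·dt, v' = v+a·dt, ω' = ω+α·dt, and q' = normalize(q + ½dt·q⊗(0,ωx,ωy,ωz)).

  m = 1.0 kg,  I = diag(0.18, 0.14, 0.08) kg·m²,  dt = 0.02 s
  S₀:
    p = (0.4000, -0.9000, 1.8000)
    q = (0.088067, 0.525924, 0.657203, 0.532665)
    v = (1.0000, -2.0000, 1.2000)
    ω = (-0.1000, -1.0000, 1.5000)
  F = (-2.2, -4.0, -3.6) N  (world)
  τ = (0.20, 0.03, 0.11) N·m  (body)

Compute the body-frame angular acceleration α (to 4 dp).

precession coupling ω×(Iω) = (0.0900, -0.0150, -0.0040)
angular accel α = (0.6111, 0.3214, 1.4250)

α = (0.6111, 0.3214, 1.4250)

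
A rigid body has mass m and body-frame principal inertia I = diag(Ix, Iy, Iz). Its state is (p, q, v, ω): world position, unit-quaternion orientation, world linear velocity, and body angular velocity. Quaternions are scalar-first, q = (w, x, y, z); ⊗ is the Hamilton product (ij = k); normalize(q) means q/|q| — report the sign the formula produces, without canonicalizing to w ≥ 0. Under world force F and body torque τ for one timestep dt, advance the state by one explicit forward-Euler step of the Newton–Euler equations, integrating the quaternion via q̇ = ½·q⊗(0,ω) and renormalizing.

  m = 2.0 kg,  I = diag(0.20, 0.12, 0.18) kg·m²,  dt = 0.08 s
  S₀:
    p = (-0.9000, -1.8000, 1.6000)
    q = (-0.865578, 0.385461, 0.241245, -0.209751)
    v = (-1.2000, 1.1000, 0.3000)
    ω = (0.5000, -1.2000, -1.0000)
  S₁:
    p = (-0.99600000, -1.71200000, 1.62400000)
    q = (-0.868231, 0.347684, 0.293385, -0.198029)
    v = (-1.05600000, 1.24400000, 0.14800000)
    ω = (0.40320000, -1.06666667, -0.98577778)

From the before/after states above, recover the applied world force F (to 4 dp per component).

velocity change Δv = (0.14400000, 0.14400000, -0.15200000)
F = m·Δv/dt = (3.6000, 3.6000, -3.8000)

F = (3.6000, 3.6000, -3.8000)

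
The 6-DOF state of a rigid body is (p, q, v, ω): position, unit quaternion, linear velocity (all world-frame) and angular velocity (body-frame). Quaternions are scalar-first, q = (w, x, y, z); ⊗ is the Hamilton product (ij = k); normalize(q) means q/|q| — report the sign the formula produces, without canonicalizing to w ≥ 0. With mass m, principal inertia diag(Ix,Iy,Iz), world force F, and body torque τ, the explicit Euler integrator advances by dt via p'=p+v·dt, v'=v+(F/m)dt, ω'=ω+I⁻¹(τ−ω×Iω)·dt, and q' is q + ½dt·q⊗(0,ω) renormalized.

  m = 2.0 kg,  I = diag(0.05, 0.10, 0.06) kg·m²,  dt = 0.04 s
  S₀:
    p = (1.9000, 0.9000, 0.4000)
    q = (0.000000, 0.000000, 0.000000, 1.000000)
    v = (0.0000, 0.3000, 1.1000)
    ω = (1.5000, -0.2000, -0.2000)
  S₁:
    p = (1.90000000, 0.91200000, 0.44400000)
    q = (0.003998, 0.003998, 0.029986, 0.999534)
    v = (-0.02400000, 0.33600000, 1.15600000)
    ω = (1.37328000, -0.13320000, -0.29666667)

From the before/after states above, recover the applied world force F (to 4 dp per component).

F = (-1.2000, 1.8000, 2.8000)

Δv = v₁−v₀ = (-0.02400000, 0.03600000, 0.05600000)
m·(v₁−v₀)/dt = (-1.2000, 1.8000, 2.8000)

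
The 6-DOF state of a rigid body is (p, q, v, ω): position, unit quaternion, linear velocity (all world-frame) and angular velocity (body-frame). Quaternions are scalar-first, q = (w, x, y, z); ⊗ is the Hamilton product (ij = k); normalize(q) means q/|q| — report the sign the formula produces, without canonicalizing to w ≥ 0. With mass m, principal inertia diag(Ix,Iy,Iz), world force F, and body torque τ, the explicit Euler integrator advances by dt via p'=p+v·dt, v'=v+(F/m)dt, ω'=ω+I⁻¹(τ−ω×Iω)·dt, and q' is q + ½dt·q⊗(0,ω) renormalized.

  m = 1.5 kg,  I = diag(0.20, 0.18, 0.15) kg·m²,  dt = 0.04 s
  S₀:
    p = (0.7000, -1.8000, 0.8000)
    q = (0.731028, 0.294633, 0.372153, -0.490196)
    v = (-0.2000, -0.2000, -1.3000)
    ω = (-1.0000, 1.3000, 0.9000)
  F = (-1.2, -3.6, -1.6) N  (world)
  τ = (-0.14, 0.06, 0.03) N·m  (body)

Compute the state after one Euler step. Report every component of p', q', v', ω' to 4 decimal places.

α = I⁻¹(τ − ω×Iω) = (-0.5245, 0.5833, 0.0267)
ω + α·dt = (-1.0210, 1.3233, 0.9011)
Hamilton product q⊗(0,ω) = (0.2520105, 0.2411645, 1.1753627, 1.4131011)
q' = normalize(q + ½dt·q⊗(0,ω)) = (0.7356, 0.2992, 0.3954, -0.4616)
a = (-0.8000, -2.4000, -1.0667)
new position p' = (0.6920, -1.8080, 0.7480)
new velocity v' = (-0.2320, -0.2960, -1.3427)

p' = (0.6920, -1.8080, 0.7480)
q' = (0.7356, 0.2992, 0.3954, -0.4616)
v' = (-0.2320, -0.2960, -1.3427)
ω' = (-1.0210, 1.3233, 0.9011)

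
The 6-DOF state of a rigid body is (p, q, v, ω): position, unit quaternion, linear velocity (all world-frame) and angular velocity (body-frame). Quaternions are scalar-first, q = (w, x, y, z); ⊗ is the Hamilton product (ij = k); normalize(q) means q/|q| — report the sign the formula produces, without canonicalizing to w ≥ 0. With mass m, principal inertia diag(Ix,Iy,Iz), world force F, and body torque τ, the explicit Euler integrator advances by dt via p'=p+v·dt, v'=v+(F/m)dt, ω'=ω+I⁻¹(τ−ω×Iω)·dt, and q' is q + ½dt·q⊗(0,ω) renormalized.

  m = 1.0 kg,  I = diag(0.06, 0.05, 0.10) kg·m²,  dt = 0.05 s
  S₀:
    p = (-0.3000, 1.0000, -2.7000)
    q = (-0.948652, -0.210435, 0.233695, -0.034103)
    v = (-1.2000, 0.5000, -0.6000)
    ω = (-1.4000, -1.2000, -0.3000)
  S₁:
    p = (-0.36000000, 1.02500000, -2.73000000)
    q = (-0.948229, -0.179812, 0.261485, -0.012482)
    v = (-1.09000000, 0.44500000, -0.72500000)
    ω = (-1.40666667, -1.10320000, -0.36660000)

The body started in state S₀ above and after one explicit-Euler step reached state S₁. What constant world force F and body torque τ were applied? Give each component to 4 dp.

v₁ − v₀ = (0.11000000, -0.05500000, -0.12500000)
applied force F = (2.2000, -1.1000, -2.5000)
Δω = ω₁−ω₀ = (-0.00666667, 0.09680000, -0.06660000)
precession coupling = (0.0180, -0.0168, -0.0168)
applied torque τ = (0.0100, 0.0800, -0.1500)

F = (2.2000, -1.1000, -2.5000)
τ = (0.0100, 0.0800, -0.1500)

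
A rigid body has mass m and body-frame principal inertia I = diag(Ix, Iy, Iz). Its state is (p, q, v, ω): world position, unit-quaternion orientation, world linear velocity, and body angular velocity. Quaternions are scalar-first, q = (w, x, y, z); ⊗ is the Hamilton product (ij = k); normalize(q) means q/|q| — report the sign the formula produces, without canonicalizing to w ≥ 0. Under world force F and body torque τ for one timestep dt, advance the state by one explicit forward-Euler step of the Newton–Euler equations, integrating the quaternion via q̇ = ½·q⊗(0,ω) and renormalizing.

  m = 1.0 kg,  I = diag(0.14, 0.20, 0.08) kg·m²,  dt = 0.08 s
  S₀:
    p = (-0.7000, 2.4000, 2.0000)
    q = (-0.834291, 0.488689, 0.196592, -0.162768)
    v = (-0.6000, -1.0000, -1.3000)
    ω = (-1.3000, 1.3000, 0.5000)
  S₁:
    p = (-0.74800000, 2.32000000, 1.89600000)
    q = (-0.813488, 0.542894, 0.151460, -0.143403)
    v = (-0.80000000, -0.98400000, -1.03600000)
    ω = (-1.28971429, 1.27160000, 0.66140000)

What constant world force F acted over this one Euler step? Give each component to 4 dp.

F = (-2.5000, 0.2000, 3.3000)

v₁ − v₀ = (-0.20000000, 0.01600000, 0.26400000)
F = m·Δv/dt = (-2.5000, 0.2000, 3.3000)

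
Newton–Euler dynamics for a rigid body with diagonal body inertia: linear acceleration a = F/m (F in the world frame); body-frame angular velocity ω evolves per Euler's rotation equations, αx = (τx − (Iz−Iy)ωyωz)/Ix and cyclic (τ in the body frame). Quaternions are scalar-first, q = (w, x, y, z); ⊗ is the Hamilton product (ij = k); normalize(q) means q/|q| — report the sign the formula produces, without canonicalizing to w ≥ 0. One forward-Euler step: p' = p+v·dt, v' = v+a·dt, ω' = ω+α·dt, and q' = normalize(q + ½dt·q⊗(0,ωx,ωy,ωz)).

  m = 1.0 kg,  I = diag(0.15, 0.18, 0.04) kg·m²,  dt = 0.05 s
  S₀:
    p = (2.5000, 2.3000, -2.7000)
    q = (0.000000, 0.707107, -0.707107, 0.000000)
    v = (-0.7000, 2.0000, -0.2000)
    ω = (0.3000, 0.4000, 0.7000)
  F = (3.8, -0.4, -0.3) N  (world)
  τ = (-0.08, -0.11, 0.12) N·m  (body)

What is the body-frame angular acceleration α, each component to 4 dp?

ω×(Iω) gyroscopic = (-0.0392, 0.0231, 0.0036)
(τ − ω×Iω)/I = (-0.2720, -0.7394, 2.9100)

α = (-0.2720, -0.7394, 2.9100)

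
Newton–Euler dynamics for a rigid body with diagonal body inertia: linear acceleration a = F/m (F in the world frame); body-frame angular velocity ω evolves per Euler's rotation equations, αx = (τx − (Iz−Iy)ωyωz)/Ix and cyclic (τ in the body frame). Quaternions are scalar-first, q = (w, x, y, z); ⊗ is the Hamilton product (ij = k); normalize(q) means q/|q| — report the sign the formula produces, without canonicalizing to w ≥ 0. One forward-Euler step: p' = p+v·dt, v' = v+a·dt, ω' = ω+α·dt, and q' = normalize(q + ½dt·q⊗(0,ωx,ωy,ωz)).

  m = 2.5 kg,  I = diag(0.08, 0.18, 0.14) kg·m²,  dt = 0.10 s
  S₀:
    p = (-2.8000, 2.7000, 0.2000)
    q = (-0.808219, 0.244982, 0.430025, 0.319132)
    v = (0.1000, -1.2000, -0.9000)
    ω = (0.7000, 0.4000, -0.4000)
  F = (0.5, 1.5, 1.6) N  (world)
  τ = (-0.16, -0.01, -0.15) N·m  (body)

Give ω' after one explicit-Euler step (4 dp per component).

ω×(Iω) gyroscopic = (0.0064, 0.0168, 0.0280)
angular accel α = (-2.0800, -0.1489, -1.2714)
ω' = ω + α·dt = (0.4920, 0.3851, -0.5271)

ω' = (0.4920, 0.3851, -0.5271)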